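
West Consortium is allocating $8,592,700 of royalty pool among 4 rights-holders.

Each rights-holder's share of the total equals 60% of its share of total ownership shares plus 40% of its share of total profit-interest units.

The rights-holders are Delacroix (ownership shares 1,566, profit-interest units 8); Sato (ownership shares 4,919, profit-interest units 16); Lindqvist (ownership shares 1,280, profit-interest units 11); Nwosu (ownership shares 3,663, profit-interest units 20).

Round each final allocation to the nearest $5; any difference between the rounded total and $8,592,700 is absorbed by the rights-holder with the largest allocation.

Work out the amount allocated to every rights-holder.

Ownership shares total 11,428; profit-interest units total 55.
Blended shares (60% ownership shares + 40% profit-interest units): Delacroix 0.1404; Sato 0.3746; Lindqvist 0.1472; Nwosu 0.3378.
Pro-rata amounts: Delacroix 1,206,423.06; Sato 3,219,032.07; Lindqvist 1,264,874.31; Nwosu 2,902,370.55.
At nearest $5: Delacroix $1,206,425; Sato $3,219,030; Lindqvist $1,264,875; Nwosu $2,902,370. Sum = $8,592,700.
Rounded total matches; no reconciliation needed.

Delacroix: $1,206,425 · Sato: $3,219,030 · Lindqvist: $1,264,875 · Nwosu: $2,902,370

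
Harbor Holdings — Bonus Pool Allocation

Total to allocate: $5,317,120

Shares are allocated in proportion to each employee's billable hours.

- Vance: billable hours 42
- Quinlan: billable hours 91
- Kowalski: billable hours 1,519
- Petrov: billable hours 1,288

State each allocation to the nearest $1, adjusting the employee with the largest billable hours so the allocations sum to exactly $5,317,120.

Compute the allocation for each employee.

Vance: $75,959; Quinlan: $164,578; Kowalski: $2,747,178; Petrov: $2,329,405

Total billable hours = 2,940.
Proportional shares: Vance 42/2,940 × $5,317,120 = 75,958.86; Quinlan 91/2,940 × $5,317,120 = 164,577.52; Kowalski 1,519/2,940 × $5,317,120 = 2,747,178.67; Petrov 1,288/2,940 × $5,317,120 = 2,329,404.95.
At nearest $1: Vance $75,959; Quinlan $164,578; Kowalski $2,747,179; Petrov $2,329,405. Sum = $5,317,121.
Difference $5,317,120 − $5,317,121 = −$1 applied to largest billable hours (Kowalski): Kowalski becomes $2,747,178.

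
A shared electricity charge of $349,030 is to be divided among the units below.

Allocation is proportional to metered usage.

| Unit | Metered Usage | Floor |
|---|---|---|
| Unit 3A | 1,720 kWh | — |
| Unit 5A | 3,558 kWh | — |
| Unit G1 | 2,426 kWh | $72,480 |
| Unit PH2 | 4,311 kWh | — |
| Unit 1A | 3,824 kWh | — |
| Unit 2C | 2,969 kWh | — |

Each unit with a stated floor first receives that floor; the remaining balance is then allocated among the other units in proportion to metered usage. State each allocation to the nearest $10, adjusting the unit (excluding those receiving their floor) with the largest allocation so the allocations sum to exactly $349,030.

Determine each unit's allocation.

Unit 3A: $29,040; Unit 5A: $60,060; Unit G1: $72,480; Unit PH2: $72,780; Unit 1A: $64,550; Unit 2C: $50,120

Fund the minimums — Unit G1 $72,480. Residual $276,550.
Residual split over remaining metered usage 16,382: Unit 3A 29,035.89 → $29,040; Unit 5A 60,063.78 → $60,060; Unit PH2 72,775.43 → $72,780; Unit 1A 64,554.22 → $64,550; Unit 2C 50,120.68 → $50,120.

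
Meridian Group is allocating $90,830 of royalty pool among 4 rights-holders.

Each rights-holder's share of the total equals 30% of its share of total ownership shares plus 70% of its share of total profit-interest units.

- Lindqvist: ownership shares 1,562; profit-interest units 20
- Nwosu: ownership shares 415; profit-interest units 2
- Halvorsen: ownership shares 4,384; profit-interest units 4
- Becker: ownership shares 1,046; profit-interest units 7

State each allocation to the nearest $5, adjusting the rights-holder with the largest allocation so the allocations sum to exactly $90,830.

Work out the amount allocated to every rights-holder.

Ownership shares total 7,407; profit-interest units total 33.
Blended shares (30% ownership shares + 70% profit-interest units): Lindqvist 0.4875; Nwosu 0.0592; Halvorsen 0.2624; Becker 0.1909.
Raw shares: Lindqvist 44,280.25; Nwosu 5,380.10; Halvorsen 23,834.72; Becker 17,334.92.
Rounded to nearest $5: Lindqvist $44,280; Nwosu $5,380; Halvorsen $23,835; Becker $17,335. Sum = $90,830.
Rounded total matches; no reconciliation needed.

Lindqvist: $44,280 | Nwosu: $5,380 | Halvorsen: $23,835 | Becker: $17,335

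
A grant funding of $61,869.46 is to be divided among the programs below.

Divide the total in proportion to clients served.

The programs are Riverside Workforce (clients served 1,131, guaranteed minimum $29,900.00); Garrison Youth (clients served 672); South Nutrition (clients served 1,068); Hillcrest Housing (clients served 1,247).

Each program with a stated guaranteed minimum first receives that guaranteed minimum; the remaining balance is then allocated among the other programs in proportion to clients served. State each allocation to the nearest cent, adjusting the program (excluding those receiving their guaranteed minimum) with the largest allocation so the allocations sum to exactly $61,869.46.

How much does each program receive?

Minimums first: Riverside Workforce $29,900.00. Remaining pool $31,969.46.
Remaining pool split over remaining clients served 2,987: Garrison Youth 7,192.3258 → $7,192.33; South Nutrition 11,430.6606 → $11,430.66; Hillcrest Housing 13,346.4736 → $13,346.47.

Riverside Workforce: $29,900.00 | Garrison Youth: $7,192.33 | South Nutrition: $11,430.66 | Hillcrest Housing: $13,346.47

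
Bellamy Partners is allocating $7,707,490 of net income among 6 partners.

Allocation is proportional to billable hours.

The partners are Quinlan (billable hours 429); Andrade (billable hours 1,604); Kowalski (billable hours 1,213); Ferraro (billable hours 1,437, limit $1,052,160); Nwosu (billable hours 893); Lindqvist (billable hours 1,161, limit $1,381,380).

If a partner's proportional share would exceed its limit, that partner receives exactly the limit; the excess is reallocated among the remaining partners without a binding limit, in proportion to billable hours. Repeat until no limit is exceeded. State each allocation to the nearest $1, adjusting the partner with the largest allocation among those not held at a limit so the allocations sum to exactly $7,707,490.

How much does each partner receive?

Combined billable hours = 6,737.
Unconstrained shares: Quinlan 490,799.05; Andrade 1,835,062.19; Kowalski 1,387,737.18; Ferraro 1,644,005.21; Nwosu 1,021,639.98; Lindqvist 1,328,246.38.
Cap binds for Ferraro ($1,052,160); remaining pool $6,655,330 reallocated over remaining billable hours 5,300.
Cap binds for Lindqvist ($1,381,380); remaining pool $5,273,950 reallocated over remaining billable hours 4,139.
Remaining shares: Quinlan 546,635.55 → $546,636; Andrade 2,043,830.83 → $2,043,831; Kowalski 1,545,615.21 → $1,545,615; Nwosu 1,137,868.41 → $1,137,868.

Quinlan: $546,636; Andrade: $2,043,831; Kowalski: $1,545,615; Ferraro: $1,052,160; Nwosu: $1,137,868; Lindqvist: $1,381,380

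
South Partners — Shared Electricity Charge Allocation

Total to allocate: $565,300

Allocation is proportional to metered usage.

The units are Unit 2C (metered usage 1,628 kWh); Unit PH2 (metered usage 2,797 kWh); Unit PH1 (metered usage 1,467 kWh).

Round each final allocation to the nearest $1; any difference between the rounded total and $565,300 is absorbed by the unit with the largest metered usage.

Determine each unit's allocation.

Combined metered usage = 5,892.
Pro-rata amounts: Unit 2C 1,628/5,892 × $565,300 = 156,196.27; Unit PH2 2,797/5,892 × $565,300 = 268,354.40; Unit PH1 1,467/5,892 × $565,300 = 140,749.34.
Rounded to nearest $1: Unit 2C $156,196; Unit PH2 $268,354; Unit PH1 $140,749. Sum = $565,299.
Difference $565,300 − $565,299 = +$1 applied to largest metered usage (Unit PH2): Unit PH2 becomes $268,355.

Unit 2C: $156,196 | Unit PH2: $268,355 | Unit PH1: $140,749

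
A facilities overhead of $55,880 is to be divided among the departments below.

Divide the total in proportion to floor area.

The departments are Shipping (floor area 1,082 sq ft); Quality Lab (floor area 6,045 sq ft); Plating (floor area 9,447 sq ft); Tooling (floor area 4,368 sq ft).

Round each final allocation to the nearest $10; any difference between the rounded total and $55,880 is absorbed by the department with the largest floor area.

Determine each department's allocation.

Shipping: $2,890 · Quality Lab: $16,130 · Plating: $25,200 · Tooling: $11,660

Sum of floor area: 1,082 + 6,045 + 9,447 + 4,368 = 20,942.
Raw shares: Shipping 2,887.12; Quality Lab 16,130.01; Plating 25,207.64; Tooling 11,655.23.
At nearest $10: Shipping $2,890; Quality Lab $16,130; Plating $25,210; Tooling $11,660. Sum = $55,890.
Difference $55,880 − $55,890 = −$10 applied to largest floor area (Plating): Plating becomes $25,200.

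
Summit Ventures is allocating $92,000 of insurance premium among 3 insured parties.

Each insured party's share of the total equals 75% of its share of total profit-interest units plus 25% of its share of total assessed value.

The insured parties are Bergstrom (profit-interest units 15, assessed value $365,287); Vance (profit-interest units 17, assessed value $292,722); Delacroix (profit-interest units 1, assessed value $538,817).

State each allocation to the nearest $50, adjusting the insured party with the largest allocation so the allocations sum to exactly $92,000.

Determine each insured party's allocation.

Bergstrom: $38,400 · Vance: $41,150 · Delacroix: $12,450

Profit-interest units total 33; assessed value total 1,196,826.
Blended shares (75% profit-interest units + 25% assessed value): Bergstrom 0.4172; Vance 0.4475; Delacroix 0.1353.
Unrounded shares: Bergstrom 38,383.54; Vance 41,170.84; Delacroix 12,445.62.
After rounding ($50): Bergstrom $38,400; Vance $41,150; Delacroix $12,450. Sum = $92,000.
No rounding difference to absorb.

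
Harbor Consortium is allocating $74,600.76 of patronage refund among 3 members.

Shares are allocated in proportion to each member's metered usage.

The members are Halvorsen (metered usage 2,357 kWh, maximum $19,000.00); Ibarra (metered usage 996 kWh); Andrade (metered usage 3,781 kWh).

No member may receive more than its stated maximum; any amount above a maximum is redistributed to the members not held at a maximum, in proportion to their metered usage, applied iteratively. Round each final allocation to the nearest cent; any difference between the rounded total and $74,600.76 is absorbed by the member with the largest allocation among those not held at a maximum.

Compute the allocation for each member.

Halvorsen: $19,000.00; Ibarra: $11,592.71; Andrade: $44,008.05

Metered usage total: 7,134.
Unconstrained shares: Halvorsen 24,647.3215; Ibarra 10,415.2449; Andrade 39,538.1937.
Cap binds for Halvorsen ($19,000.00); residual $55,600.76 reallocated over remaining metered usage 4,777.
Remaining shares: Ibarra 11,592.7061 → $11,592.71; Andrade 44,008.0539 → $44,008.05.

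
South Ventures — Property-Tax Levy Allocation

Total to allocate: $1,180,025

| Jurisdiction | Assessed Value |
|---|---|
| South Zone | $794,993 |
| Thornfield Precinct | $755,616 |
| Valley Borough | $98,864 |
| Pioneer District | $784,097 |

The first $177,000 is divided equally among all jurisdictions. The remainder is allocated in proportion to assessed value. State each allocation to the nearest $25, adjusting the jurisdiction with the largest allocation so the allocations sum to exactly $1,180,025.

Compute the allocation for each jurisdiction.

Equal tier: $177,000 ÷ 4 = $44,250 apiece.
Remainder $1,003,025 by assessed value (total 2,433,570): South Zone 327,665.88 → $327,675; Thornfield Precinct 311,436.18 → $311,425; Valley Borough 40,747.98 → $40,750; Pioneer District 323,174.96 → $323,175.
Totals: South Zone $44,250 + $327,675 = $371,925; Thornfield Precinct $44,250 + $311,425 = $355,675; Valley Borough $44,250 + $40,750 = $85,000; Pioneer District $44,250 + $323,175 = $367,425.

South Zone: $371,925 · Thornfield Precinct: $355,675 · Valley Borough: $85,000 · Pioneer District: $367,425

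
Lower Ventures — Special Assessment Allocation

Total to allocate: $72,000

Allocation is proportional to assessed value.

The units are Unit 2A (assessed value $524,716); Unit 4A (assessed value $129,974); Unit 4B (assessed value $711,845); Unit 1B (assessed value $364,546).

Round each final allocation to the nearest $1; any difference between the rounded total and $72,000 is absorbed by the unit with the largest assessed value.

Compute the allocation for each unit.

Unit 2A: $21,824 | Unit 4A: $5,406 | Unit 4B: $29,608 | Unit 1B: $15,162

Combined assessed value = 524,716 + 129,974 + 711,845 + 364,546 = 1,731,081.
Unrounded shares: Unit 2A 21,824.25; Unit 4A 5,405.94; Unit 4B 29,607.42; Unit 1B 15,162.38.
At nearest $1: Unit 2A $21,824; Unit 4A $5,406; Unit 4B $29,607; Unit 1B $15,162. Sum = $71,999.
Difference $72,000 − $71,999 = +$1 applied to largest assessed value (Unit 4B): Unit 4B becomes $29,608.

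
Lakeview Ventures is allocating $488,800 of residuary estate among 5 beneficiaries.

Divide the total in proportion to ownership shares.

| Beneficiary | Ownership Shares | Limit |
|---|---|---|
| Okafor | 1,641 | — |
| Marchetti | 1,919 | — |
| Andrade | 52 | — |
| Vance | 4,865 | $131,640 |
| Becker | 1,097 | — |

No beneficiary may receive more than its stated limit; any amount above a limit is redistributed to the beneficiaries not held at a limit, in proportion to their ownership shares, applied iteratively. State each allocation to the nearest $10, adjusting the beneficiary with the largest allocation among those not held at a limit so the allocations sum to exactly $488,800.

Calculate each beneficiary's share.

Sum of ownership shares: 9,574.
Proportional shares (ignoring caps): Okafor 83,781.16; Marchetti 97,974.43; Andrade 2,654.86; Vance 248,382.29; Becker 56,007.27.
Held at cap: Vance ($131,640); remaining pool $357,160 reallocated over remaining ownership shares 4,709.
Remaining shares: Okafor 124,463.70 → $124,460; Marchetti 145,548.96 → $145,550; Andrade 3,944.01 → $3,940; Becker 83,203.34 → $83,200.
Rounding difference +$10 applied to Marchetti → $145,560.

Okafor: $124,460 · Marchetti: $145,560 · Andrade: $3,940 · Vance: $131,640 · Becker: $83,200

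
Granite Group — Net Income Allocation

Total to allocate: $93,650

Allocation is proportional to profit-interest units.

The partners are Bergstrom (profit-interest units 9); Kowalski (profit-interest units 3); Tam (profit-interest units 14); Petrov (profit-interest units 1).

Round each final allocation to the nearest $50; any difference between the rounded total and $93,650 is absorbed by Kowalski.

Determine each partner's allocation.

Bergstrom: $31,200; Kowalski: $10,450; Tam: $48,550; Petrov: $3,450

Combined profit-interest units = 27.
Proportional shares: Bergstrom 9/27 × $93,650 = 31,216.67; Kowalski 3/27 × $93,650 = 10,405.56; Tam 14/27 × $93,650 = 48,559.26; Petrov 1/27 × $93,650 = 3,468.52.
Rounded to nearest $50: Bergstrom $31,200; Kowalski $10,400; Tam $48,550; Petrov $3,450. Sum = $93,600.
Difference $93,650 − $93,600 = +$50 applied to Kowalski: Kowalski becomes $10,450.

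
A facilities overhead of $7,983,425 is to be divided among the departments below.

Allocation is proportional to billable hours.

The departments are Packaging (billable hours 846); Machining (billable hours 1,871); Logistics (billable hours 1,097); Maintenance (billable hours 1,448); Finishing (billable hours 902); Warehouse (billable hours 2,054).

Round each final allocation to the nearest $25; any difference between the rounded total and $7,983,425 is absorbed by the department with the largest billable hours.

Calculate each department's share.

Sum of billable hours: 846 + 1,871 + 1,097 + 1,448 + 902 + 2,054 = 8,218.
Raw shares: Packaging 821,851.73; Machining 1,817,594.08; Logistics 1,065,687.18; Maintenance 1,406,668.22; Finishing 876,253.27; Warehouse 1,995,370.52.
After rounding ($25): Packaging $821,850; Machining $1,817,600; Logistics $1,065,675; Maintenance $1,406,675; Finishing $876,250; Warehouse $1,995,375. Sum = $7,983,425.
Rounded total matches; no reconciliation needed.

Packaging: $821,850; Machining: $1,817,600; Logistics: $1,065,675; Maintenance: $1,406,675; Finishing: $876,250; Warehouse: $1,995,375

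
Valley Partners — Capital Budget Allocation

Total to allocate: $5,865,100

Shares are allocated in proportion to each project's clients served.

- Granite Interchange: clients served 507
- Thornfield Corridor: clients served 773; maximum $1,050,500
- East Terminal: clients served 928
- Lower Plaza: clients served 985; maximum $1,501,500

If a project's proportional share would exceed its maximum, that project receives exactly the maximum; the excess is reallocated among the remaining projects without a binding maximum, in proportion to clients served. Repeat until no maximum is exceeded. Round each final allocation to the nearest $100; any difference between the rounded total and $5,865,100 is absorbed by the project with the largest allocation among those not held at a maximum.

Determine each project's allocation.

Granite Interchange: $1,170,600; Thornfield Corridor: $1,050,500; East Terminal: $2,142,500; Lower Plaza: $1,501,500

Total clients served = 3,193.
Proportional shares (ignoring caps): Granite Interchange 931,288.98; Thornfield Corridor 1,419,894.24; East Terminal 1,704,607.83; Lower Plaza 1,809,308.96.
Capped: Thornfield Corridor ($1,050,500), Lower Plaza ($1,501,500); balance $3,313,100 reallocated over remaining clients served 1,435.
Remaining shares: Granite Interchange 1,170,551.71 → $1,170,600; East Terminal 2,142,548.29 → $2,142,500.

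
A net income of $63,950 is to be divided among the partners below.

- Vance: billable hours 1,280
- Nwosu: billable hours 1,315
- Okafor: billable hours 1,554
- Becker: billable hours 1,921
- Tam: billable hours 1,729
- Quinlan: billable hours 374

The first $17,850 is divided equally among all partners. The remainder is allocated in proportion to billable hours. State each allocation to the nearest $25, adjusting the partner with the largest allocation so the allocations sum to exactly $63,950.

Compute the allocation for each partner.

Vance: $10,200 · Nwosu: $10,400 · Okafor: $11,750 · Becker: $13,800 · Tam: $12,725 · Quinlan: $5,075

$17,850 shared equally gives $2,975 per partner.
Remainder $46,100 by billable hours (total 8,173): Vance 7,219.87 → $7,225; Nwosu 7,417.29 → $7,425; Okafor 8,765.37 → $8,775; Becker 10,835.45 → $10,825; Tam 9,752.47 → $9,750; Quinlan 2,109.56 → $2,100.
Totals: Vance $2,975 + $7,225 = $10,200; Nwosu $2,975 + $7,425 = $10,400; Okafor $2,975 + $8,775 = $11,750; Becker $2,975 + $10,825 = $13,800; Tam $2,975 + $9,750 = $12,725; Quinlan $2,975 + $2,100 = $5,075.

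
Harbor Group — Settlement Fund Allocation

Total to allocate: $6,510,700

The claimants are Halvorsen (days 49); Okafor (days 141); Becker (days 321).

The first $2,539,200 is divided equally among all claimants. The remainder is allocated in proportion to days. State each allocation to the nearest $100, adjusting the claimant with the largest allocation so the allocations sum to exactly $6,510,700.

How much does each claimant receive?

Halvorsen: $1,227,200 | Okafor: $1,942,300 | Becker: $3,341,200

$2,539,200 shared equally gives $846,400 per claimant.
Remainder $3,971,500 by days (total 511): Halvorsen 380,828.77 → $380,800; Okafor 1,095,854.21 → $1,095,900; Becker 2,494,817.03 → $2,494,800.
Totals: Halvorsen $846,400 + $380,800 = $1,227,200; Okafor $846,400 + $1,095,900 = $1,942,300; Becker $846,400 + $2,494,800 = $3,341,200.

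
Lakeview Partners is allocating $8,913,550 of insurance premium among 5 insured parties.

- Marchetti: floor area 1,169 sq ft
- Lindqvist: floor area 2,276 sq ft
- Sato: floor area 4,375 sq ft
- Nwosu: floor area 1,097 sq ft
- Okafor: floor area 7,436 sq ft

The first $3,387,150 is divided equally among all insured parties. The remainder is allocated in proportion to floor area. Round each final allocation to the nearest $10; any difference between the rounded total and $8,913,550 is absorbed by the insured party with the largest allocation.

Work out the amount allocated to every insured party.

Marchetti: $1,072,490; Lindqvist: $1,446,590; Sato: $2,155,940; Nwosu: $1,048,150; Okafor: $3,190,380

Equal tier: $3,387,150 ÷ 5 = $677,430 apiece.
Remainder $5,526,400 by floor area (total 16,353): Marchetti 395,056.66 → $395,060; Lindqvist 769,160.79 → $769,160; Sato 1,478,505.47 → $1,478,510; Nwosu 370,724.69 → $370,720; Okafor 2,512,952.39 → $2,512,950.
Totals: Marchetti $677,430 + $395,060 = $1,072,490; Lindqvist $677,430 + $769,160 = $1,446,590; Sato $677,430 + $1,478,510 = $2,155,940; Nwosu $677,430 + $370,720 = $1,048,150; Okafor $677,430 + $2,512,950 = $3,190,380.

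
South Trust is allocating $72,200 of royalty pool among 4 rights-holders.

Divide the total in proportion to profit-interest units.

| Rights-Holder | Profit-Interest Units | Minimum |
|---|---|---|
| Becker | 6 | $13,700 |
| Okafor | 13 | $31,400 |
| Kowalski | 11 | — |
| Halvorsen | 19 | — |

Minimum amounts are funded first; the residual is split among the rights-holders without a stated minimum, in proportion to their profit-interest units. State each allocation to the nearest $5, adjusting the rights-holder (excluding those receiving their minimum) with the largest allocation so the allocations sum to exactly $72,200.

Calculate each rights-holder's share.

Becker: $13,700; Okafor: $31,400; Kowalski: $9,935; Halvorsen: $17,165

Minimums first: Becker $13,700; Okafor $31,400. Balance $27,100.
Balance split over remaining profit-interest units 30: Kowalski 9,936.67 → $9,935; Halvorsen 17,163.33 → $17,165.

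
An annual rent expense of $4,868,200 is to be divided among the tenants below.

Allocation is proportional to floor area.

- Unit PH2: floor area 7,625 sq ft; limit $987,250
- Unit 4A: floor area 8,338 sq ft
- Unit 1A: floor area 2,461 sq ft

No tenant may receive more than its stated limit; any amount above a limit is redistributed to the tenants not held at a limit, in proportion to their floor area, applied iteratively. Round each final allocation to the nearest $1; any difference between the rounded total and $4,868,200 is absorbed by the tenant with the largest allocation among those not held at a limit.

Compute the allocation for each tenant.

Sum of floor area: 18,424.
Pro-rata shares before constraints: Unit PH2 2,014,764.71; Unit 4A 2,203,161.72; Unit 1A 650,273.57.
Cap binds for Unit PH2 ($987,250); residual $3,880,950 reallocated over remaining floor area 10,799.
Redistributed shares: Unit 4A 2,996,514.59 → $2,996,515; Unit 1A 884,435.41 → $884,435.

Unit PH2: $987,250 | Unit 4A: $2,996,515 | Unit 1A: $884,435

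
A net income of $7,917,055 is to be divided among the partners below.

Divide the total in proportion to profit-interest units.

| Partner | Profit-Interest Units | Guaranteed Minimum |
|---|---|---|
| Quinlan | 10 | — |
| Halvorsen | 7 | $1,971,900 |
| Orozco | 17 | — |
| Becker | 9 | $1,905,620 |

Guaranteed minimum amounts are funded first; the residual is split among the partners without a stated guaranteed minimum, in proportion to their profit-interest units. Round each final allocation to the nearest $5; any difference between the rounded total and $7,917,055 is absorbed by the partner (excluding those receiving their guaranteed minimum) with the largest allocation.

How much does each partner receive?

Quinlan: $1,496,125; Halvorsen: $1,971,900; Orozco: $2,543,410; Becker: $1,905,620

Minimums first: Halvorsen $1,971,900; Becker $1,905,620. Remaining pool $4,039,535.
Remaining pool split over remaining profit-interest units 27: Quinlan 1,496,124.07 → $1,496,125; Orozco 2,543,410.93 → $2,543,410.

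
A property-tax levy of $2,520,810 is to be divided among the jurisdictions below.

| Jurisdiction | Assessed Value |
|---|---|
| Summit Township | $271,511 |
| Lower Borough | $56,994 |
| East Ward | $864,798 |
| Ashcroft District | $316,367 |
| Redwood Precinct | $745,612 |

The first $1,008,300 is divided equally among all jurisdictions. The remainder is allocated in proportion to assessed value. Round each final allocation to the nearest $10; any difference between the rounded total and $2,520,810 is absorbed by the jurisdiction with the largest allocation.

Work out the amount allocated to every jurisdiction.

Summit Township: $383,750 · Lower Borough: $239,880 · East Ward: $781,640 · Ashcroft District: $413,830 · Redwood Precinct: $701,710

Equal tier: $1,008,300 ÷ 5 = $201,660 apiece.
Remainder $1,512,510 by assessed value (total 2,255,282): Summit Township 182,089.47 → $182,090; Lower Borough 38,223.16 → $38,220; East Ward 579,978.74 → $579,980; Ashcroft District 212,172.25 → $212,170; Redwood Precinct 500,046.38 → $500,050.
Totals: Summit Township $201,660 + $182,090 = $383,750; Lower Borough $201,660 + $38,220 = $239,880; East Ward $201,660 + $579,980 = $781,640; Ashcroft District $201,660 + $212,170 = $413,830; Redwood Precinct $201,660 + $500,050 = $701,710.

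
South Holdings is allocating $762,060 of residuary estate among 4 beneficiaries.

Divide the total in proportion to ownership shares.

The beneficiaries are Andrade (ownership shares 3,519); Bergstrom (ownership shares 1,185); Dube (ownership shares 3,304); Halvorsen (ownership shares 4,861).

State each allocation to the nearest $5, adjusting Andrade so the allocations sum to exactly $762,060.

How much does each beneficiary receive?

Andrade: $208,390; Bergstrom: $70,170; Dube: $195,650; Halvorsen: $287,850

Combined ownership shares = 12,869.
Unrounded shares: Andrade 3,519/12,869 × $762,060 = 208,383.65; Bergstrom 1,185/12,869 × $762,060 = 70,171.82; Dube 3,304/12,869 × $762,060 = 195,652.05; Halvorsen 4,861/12,869 × $762,060 = 287,852.49.
Rounded to nearest $5: Andrade $208,385; Bergstrom $70,170; Dube $195,650; Halvorsen $287,850. Sum = $762,055.
Difference $762,060 − $762,055 = +$5 applied to Andrade: Andrade becomes $208,390.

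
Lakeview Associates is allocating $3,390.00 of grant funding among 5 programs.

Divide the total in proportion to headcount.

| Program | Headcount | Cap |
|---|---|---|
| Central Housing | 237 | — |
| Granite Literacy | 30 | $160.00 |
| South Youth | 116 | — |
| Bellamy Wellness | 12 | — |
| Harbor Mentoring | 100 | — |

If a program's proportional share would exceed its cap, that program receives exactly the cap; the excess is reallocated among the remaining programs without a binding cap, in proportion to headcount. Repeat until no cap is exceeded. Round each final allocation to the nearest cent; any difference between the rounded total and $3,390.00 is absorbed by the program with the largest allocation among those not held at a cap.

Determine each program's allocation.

Total headcount = 495.
Unconstrained shares: Central Housing 1,623.0909; Granite Literacy 205.4545; South Youth 794.4242; Bellamy Wellness 82.1818; Harbor Mentoring 684.8485.
Capped: Granite Literacy ($160.00); remaining pool $3,230.00 reallocated over remaining headcount 465.
Redistributed shares: Central Housing 1,646.2581 → $1,646.26; South Youth 805.7634 → $805.76; Bellamy Wellness 83.3548 → $83.35; Harbor Mentoring 694.6237 → $694.62.
Rounding difference +$0.01 applied to Central Housing → $1,646.27.

Central Housing: $1,646.27; Granite Literacy: $160.00; South Youth: $805.76; Bellamy Wellness: $83.35; Harbor Mentoring: $694.62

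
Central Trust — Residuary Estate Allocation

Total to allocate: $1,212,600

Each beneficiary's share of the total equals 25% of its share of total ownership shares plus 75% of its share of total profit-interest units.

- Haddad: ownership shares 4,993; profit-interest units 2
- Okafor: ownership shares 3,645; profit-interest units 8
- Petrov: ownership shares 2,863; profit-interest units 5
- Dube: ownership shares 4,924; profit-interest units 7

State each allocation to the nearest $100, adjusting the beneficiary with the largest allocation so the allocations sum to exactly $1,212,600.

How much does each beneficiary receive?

Haddad: $174,800 · Okafor: $398,000 · Petrov: $259,500 · Dube: $380,300

Totals — ownership shares 16,425, profit-interest units 22.
Combined weights (25% ownership shares + 75% profit-interest units): Haddad 0.1442; Okafor 0.3282; Petrov 0.2140; Dube 0.3136.
Raw shares: Haddad 174,831.18; Okafor 397,983.47; Petrov 259,534.49; Dube 380,250.86.
Rounded to nearest $100: Haddad $174,800; Okafor $398,000; Petrov $259,500; Dube $380,300. Sum = $1,212,600.
Sum already equals the total — no adjustment.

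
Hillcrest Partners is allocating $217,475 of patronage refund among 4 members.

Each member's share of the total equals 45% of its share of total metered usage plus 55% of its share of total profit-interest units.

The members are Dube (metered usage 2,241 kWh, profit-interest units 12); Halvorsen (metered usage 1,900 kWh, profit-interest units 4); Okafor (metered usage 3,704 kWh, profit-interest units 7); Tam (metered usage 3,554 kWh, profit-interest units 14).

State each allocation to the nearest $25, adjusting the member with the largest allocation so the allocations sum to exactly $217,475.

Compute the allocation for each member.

Metered usage total 11,399; profit-interest units total 37.
Combined weights (45% metered usage + 55% profit-interest units): Dube 0.2668; Halvorsen 0.1345; Okafor 0.2503; Tam 0.3484.
Raw shares: Dube 58,032.48; Halvorsen 29,243.00; Okafor 54,429.08; Tam 75,770.44.
At nearest $25: Dube $58,025; Halvorsen $29,250; Okafor $54,425; Tam $75,775. Sum = $217,475.
No rounding difference to absorb.

Dube: $58,025 | Halvorsen: $29,250 | Okafor: $54,425 | Tam: $75,775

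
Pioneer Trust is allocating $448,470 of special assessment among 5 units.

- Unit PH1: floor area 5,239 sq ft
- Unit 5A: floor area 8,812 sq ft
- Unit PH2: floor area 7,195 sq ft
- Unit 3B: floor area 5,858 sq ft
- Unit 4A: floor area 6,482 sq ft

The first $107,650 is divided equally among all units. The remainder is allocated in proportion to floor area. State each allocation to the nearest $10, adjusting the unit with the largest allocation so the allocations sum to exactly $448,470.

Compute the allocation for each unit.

Unit PH1: $74,690 | Unit 5A: $110,950 | Unit PH2: $94,540 | Unit 3B: $80,980 | Unit 4A: $87,310

$107,650 shared equally gives $21,530 per unit.
Remainder $340,820 by floor area (total 33,586): Unit PH1 53,163.70 → $53,160; Unit 5A 89,421.36 → $89,420; Unit PH2 73,012.56 → $73,010; Unit 3B 59,445.11 → $59,450; Unit 4A 65,777.27 → $65,780.
Totals: Unit PH1 $21,530 + $53,160 = $74,690; Unit 5A $21,530 + $89,420 = $110,950; Unit PH2 $21,530 + $73,010 = $94,540; Unit 3B $21,530 + $59,450 = $80,980; Unit 4A $21,530 + $65,780 = $87,310.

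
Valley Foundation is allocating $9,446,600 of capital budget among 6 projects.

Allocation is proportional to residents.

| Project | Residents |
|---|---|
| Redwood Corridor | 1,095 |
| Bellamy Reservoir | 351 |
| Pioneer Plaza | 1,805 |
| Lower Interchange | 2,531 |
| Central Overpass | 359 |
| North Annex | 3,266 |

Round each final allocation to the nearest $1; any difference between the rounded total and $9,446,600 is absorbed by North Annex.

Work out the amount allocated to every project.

Redwood Corridor: $1,099,610 · Bellamy Reservoir: $352,478 · Pioneer Plaza: $1,812,598 · Lower Interchange: $2,541,655 · Central Overpass: $360,511 · North Annex: $3,279,748

Sum of residents: 9,407.
Raw shares: Redwood Corridor 1,095/9,407 × $9,446,600 = 1,099,609.55; Bellamy Reservoir 351/9,407 × $9,446,600 = 352,477.58; Pioneer Plaza 1,805/9,407 × $9,446,600 = 1,812,598.38; Lower Interchange 2,531/9,407 × $9,446,600 = 2,541,654.58; Central Overpass 359/9,407 × $9,446,600 = 360,511.26; North Annex 3,266/9,407 × $9,446,600 = 3,279,748.66.
At nearest $1: Redwood Corridor $1,099,610; Bellamy Reservoir $352,478; Pioneer Plaza $1,812,598; Lower Interchange $2,541,655; Central Overpass $360,511; North Annex $3,279,749. Sum = $9,446,601.
Difference $9,446,600 − $9,446,601 = −$1 applied to North Annex: North Annex becomes $3,279,748.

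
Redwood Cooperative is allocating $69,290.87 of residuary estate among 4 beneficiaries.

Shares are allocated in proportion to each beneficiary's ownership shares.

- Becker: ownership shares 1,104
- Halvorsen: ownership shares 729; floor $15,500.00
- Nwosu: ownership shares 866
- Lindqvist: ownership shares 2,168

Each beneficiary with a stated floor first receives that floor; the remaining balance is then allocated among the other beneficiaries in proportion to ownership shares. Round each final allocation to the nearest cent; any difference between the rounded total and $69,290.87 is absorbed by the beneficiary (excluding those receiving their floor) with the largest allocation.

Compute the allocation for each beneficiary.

Becker: $14,351.16 · Halvorsen: $15,500.00 · Nwosu: $11,257.34 · Lindqvist: $28,182.37

Minimums first: Halvorsen $15,500.00. Balance $53,790.87.
Balance split over remaining ownership shares 4,138: Becker 14,351.1649 → $14,351.16; Nwosu 11,257.34495 → $11,257.34; Lindqvist 28,182.3601 → $28,182.36.
Rounding difference +$0.01 applied to Lindqvist → $28,182.37.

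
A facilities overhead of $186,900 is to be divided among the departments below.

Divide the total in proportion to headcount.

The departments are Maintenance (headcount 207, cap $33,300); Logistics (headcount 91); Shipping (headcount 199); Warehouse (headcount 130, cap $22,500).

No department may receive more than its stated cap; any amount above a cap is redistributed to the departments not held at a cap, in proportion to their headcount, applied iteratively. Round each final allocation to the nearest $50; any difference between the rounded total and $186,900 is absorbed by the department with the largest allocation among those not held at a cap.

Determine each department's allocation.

Maintenance: $33,300 | Logistics: $41,150 | Shipping: $89,950 | Warehouse: $22,500

Headcount total: 627.
Pro-rata shares before constraints: Maintenance 61,703.83; Logistics 27,125.84; Shipping 59,319.14; Warehouse 38,751.20.
Capped: Maintenance ($33,300), Warehouse ($22,500); remaining pool $131,100 reallocated over remaining headcount 290.
Remaining shares: Logistics 41,138.28 → $41,150; Shipping 89,961.72 → $89,950.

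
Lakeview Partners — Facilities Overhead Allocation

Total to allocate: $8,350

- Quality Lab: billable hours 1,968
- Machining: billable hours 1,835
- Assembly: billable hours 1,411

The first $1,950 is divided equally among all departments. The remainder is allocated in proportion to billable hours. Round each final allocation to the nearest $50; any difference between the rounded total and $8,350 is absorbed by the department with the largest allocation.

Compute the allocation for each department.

$1,950 shared equally gives $650 per department.
Remainder $6,400 by billable hours (total 5,214): Quality Lab 2,415.65 → $2,400; Machining 2,252.40 → $2,250; Assembly 1,731.95 → $1,750.
Totals: Quality Lab $650 + $2,400 = $3,050; Machining $650 + $2,250 = $2,900; Assembly $650 + $1,750 = $2,400.

Quality Lab: $3,050; Machining: $2,900; Assembly: $2,400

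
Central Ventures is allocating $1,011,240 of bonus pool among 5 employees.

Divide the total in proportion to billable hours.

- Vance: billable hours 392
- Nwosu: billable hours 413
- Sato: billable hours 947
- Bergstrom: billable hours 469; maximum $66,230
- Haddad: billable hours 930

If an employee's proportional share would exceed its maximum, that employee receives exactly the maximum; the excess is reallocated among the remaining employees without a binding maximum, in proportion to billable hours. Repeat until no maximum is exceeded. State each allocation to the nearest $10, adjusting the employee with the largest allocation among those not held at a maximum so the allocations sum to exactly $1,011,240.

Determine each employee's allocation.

Sum of billable hours: 3,151.
Pro-rata shares before constraints: Vance 125,803.26; Nwosu 132,542.72; Sato 303,917.58; Bergstrom 150,514.62; Haddad 298,461.82.
Cap binds for Bergstrom ($66,230); remaining pool $945,010 reallocated over remaining billable hours 2,682.
Shares after redistribution: Vance 138,122.27 → $138,120; Nwosu 145,521.67 → $145,520; Sato 333,678.03 → $333,680; Haddad 327,688.03 → $327,690.

Vance: $138,120 | Nwosu: $145,520 | Sato: $333,680 | Bergstrom: $66,230 | Haddad: $327,690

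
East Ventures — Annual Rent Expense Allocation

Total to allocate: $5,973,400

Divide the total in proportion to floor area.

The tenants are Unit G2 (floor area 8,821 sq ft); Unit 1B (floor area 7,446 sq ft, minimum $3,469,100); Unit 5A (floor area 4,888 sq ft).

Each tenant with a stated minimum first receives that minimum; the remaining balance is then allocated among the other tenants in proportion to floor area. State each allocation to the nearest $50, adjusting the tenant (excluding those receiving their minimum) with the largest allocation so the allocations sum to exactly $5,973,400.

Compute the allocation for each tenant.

Unit G2: $1,611,400 | Unit 1B: $3,469,100 | Unit 5A: $892,900

Minimums first: Unit 1B $3,469,100. Balance $2,504,300.
Balance split over remaining floor area 13,709: Unit G2 1,611,381.60 → $1,611,400; Unit 5A 892,918.40 → $892,900.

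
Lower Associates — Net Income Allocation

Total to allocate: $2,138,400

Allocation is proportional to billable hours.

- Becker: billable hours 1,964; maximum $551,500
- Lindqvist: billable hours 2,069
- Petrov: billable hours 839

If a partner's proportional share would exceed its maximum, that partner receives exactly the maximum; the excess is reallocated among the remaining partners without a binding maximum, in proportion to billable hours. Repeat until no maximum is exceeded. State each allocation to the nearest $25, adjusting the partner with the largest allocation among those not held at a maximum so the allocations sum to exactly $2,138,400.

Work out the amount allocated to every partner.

Billable hours total: 4,872.
Proportional shares (ignoring caps): Becker 862,031.53; Lindqvist 908,117.73; Petrov 368,250.74.
Capped: Becker ($551,500); residual $1,586,900 reallocated over remaining billable hours 2,908.
Remaining shares: Lindqvist 1,129,056.43 → $1,129,050; Petrov 457,843.57 → $457,850.

Becker: $551,500 | Lindqvist: $1,129,050 | Petrov: $457,850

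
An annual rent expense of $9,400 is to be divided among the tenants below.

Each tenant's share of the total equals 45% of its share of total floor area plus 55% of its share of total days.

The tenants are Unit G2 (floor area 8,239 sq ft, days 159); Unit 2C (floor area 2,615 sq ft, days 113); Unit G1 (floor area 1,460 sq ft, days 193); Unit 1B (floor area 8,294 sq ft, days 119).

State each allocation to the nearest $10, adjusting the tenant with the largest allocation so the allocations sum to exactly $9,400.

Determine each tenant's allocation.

Unit G2: $3,090 | Unit 2C: $1,540 | Unit G1: $2,010 | Unit 1B: $2,760

Floor area total 20,608; days total 584.
Combined weights (45% floor area + 55% days): Unit G2 0.3297; Unit 2C 0.1635; Unit G1 0.2136; Unit 1B 0.2932.
Pro-rata amounts: Unit G2 3,098.72; Unit 2C 1,537.11; Unit G1 2,008.26; Unit 1B 2,755.90.
At nearest $10: Unit G2 $3,100; Unit 2C $1,540; Unit G1 $2,010; Unit 1B $2,760. Sum = $9,410.
Difference $9,400 − $9,410 = −$10 applied to largest allocation (Unit G2): Unit G2 becomes $3,090.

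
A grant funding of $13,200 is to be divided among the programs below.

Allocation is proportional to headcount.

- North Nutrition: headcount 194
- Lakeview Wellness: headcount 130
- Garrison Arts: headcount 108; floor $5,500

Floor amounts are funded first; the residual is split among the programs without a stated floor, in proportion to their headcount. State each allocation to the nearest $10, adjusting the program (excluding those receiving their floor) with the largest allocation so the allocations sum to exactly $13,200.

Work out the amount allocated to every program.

North Nutrition: $4,610 | Lakeview Wellness: $3,090 | Garrison Arts: $5,500

Fund the minimums — Garrison Arts $5,500. Balance $7,700.
Balance split over remaining headcount 324: North Nutrition 4,610.49 → $4,610; Lakeview Wellness 3,089.51 → $3,090.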